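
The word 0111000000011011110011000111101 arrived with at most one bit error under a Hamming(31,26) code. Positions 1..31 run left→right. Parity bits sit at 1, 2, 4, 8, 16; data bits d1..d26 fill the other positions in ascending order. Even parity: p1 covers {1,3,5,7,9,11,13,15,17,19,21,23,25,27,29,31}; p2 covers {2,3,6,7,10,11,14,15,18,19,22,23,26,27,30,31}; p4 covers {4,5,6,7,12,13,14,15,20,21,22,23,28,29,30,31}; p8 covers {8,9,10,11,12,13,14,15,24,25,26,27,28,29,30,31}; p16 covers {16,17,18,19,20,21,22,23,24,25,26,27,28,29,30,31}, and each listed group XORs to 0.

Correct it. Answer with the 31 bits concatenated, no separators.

0110000000011011110011000111101

s1 (pos 1,3,5,7,9,11,13,15,17,19,21,23,25,27,29,31): 0⊕1⊕0⊕0⊕0⊕0⊕1⊕1⊕1⊕0⊕1⊕0⊕0⊕1⊕1⊕1 = 0
s2 (pos 2,3,6,7,10,11,14,15,18,19,22,23,26,27,30,31): 1⊕1⊕0⊕0⊕0⊕0⊕0⊕1⊕1⊕0⊕1⊕0⊕1⊕1⊕0⊕1 = 0
s4 (pos 4,5,6,7,12,13,14,15,20,21,22,23,28,29,30,31): 1⊕0⊕0⊕0⊕1⊕1⊕0⊕1⊕0⊕1⊕1⊕0⊕1⊕1⊕0⊕1 = 1
s8 (pos 8,9,10,11,12,13,14,15,24,25,26,27,28,29,30,31): 0⊕0⊕0⊕0⊕1⊕1⊕0⊕1⊕0⊕0⊕1⊕1⊕1⊕1⊕0⊕1 = 0
s16 (pos 16,17,18,19,20,21,22,23,24,25,26,27,28,29,30,31): 1⊕1⊕1⊕0⊕0⊕1⊕1⊕0⊕0⊕0⊕1⊕1⊕1⊕1⊕0⊕1 = 0
Syndrome s16…s1 = 00100 → error at position 4.
Flip position 4: 0111000000011011110011000111101 → 0110000000011011110011000111101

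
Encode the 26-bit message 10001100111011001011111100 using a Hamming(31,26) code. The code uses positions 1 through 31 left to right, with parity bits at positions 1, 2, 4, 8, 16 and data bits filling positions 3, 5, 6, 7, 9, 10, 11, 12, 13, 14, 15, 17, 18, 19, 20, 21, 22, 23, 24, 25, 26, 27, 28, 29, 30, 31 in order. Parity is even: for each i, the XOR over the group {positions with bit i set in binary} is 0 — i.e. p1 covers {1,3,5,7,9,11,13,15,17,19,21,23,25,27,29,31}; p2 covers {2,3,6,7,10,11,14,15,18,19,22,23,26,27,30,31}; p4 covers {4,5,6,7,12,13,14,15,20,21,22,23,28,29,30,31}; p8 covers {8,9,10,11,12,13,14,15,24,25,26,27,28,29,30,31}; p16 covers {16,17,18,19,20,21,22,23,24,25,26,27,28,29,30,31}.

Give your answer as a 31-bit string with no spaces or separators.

0110000111001111011001011111100

Place data at non-parity positions: p1 p2 1 p4 0 0 0 p8 1 1 0 0 1 1 1 p16 0 1 1 0 0 1 0 1 1 1 1 1 1 0 0
p1 (pos 1,3,5,7,9,11,13,15,17,19,21,23,25,27,29,31): XOR of data positions = 1⊕0⊕0⊕1⊕0⊕1⊕1⊕0⊕1⊕0⊕0⊕1⊕1⊕1⊕0 = 0
p2 (pos 2,3,6,7,10,11,14,15,18,19,22,23,26,27,30,31): XOR of data positions = 1⊕0⊕0⊕1⊕0⊕1⊕1⊕1⊕1⊕1⊕0⊕1⊕1⊕0⊕0 = 1
p4 (pos 4,5,6,7,12,13,14,15,20,21,22,23,28,29,30,31): XOR of data positions = 0⊕0⊕0⊕0⊕1⊕1⊕1⊕0⊕0⊕1⊕0⊕1⊕1⊕0⊕0 = 0
p8 (pos 8,9,10,11,12,13,14,15,24,25,26,27,28,29,30,31): XOR of data positions = 1⊕1⊕0⊕0⊕1⊕1⊕1⊕1⊕1⊕1⊕1⊕1⊕1⊕0⊕0 = 1
p16 (pos 16,17,18,19,20,21,22,23,24,25,26,27,28,29,30,31): XOR of data positions = 0⊕1⊕1⊕0⊕0⊕1⊕0⊕1⊕1⊕1⊕1⊕1⊕1⊕0⊕0 = 1
Codeword: 0110000111001111011001011111100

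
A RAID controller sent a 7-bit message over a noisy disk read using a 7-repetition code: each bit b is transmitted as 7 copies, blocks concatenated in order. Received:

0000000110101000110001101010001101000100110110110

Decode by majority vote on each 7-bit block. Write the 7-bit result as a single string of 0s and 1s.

Block 1 (0000000): 0 ones → 0
Block 2 (1101010): 4 ones → 1
Block 3 (0011000): 2 ones → 0
Block 4 (1101010): 4 ones → 1
Block 5 (0011010): 3 ones → 0
Block 6 (0010011): 3 ones → 0
Block 7 (0110110): 4 ones → 1

0101001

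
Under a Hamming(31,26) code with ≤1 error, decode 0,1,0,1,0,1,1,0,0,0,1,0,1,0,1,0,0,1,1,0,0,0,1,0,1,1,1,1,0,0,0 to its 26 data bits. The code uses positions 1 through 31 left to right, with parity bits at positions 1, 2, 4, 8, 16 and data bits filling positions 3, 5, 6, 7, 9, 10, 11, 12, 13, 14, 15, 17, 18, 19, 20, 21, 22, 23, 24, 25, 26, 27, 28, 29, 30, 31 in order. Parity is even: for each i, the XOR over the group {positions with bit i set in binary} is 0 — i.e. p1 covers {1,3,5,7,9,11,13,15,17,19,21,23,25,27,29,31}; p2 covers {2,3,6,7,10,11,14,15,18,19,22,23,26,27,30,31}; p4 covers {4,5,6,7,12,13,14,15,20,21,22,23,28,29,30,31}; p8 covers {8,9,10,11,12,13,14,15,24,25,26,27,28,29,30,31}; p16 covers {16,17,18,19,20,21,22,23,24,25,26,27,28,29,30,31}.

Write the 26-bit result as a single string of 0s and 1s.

00110010101011000101110000

s1 (pos 1,3,5,7,9,11,13,15,17,19,21,23,25,27,29,31): 0⊕0⊕0⊕1⊕0⊕1⊕1⊕1⊕0⊕1⊕0⊕1⊕1⊕1⊕0⊕0 = 0
s2 (pos 2,3,6,7,10,11,14,15,18,19,22,23,26,27,30,31): 1⊕0⊕1⊕1⊕0⊕1⊕0⊕1⊕1⊕1⊕0⊕1⊕1⊕1⊕0⊕0 = 0
s4 (pos 4,5,6,7,12,13,14,15,20,21,22,23,28,29,30,31): 1⊕0⊕1⊕1⊕0⊕1⊕0⊕1⊕0⊕0⊕0⊕1⊕1⊕0⊕0⊕0 = 1
s8 (pos 8,9,10,11,12,13,14,15,24,25,26,27,28,29,30,31): 0⊕0⊕0⊕1⊕0⊕1⊕0⊕1⊕0⊕1⊕1⊕1⊕1⊕0⊕0⊕0 = 1
s16 (pos 16,17,18,19,20,21,22,23,24,25,26,27,28,29,30,31): 0⊕0⊕1⊕1⊕0⊕0⊕0⊕1⊕0⊕1⊕1⊕1⊕1⊕0⊕0⊕0 = 1
Syndrome s16…s1 = 11100 → error at position 28.
Flip position 28: 0101011000101010011000101111000 → 0101011000101010011000101110000
Read data bits from positions 3,5,6,7,9,10,11,12,13,14,15,17,18,19,20,21,22,23,24,25,26,27,28,29,30,31: 00110010101011000101110000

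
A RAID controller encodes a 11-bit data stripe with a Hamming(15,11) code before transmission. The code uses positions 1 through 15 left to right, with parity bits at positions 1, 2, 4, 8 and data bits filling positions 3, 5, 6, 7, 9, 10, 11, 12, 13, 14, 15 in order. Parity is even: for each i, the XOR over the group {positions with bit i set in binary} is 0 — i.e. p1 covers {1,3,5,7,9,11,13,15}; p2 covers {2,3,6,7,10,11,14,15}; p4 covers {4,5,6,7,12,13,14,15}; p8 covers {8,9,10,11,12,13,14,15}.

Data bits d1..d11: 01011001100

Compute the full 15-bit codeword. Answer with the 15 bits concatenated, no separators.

010010111001100

Place data at non-parity positions: p1 p2 0 p4 1 0 1 p8 1 0 0 1 1 0 0
p1 (pos 1,3,5,7,9,11,13,15): XOR of data positions = 0⊕1⊕1⊕1⊕0⊕1⊕0 = 0
p2 (pos 2,3,6,7,10,11,14,15): XOR of data positions = 0⊕0⊕1⊕0⊕0⊕0⊕0 = 1
p4 (pos 4,5,6,7,12,13,14,15): XOR of data positions = 1⊕0⊕1⊕1⊕1⊕0⊕0 = 0
p8 (pos 8,9,10,11,12,13,14,15): XOR of data positions = 1⊕0⊕0⊕1⊕1⊕0⊕0 = 1
Codeword: 010010111001100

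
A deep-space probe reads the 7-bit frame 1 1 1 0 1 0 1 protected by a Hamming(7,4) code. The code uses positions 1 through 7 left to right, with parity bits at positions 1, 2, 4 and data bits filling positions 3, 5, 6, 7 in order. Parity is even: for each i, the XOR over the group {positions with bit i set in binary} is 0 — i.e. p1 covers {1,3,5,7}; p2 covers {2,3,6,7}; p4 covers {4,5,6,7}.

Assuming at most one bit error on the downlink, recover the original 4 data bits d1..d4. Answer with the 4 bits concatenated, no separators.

s1 (pos 1,3,5,7): 1⊕1⊕1⊕1 = 0
s2 (pos 2,3,6,7): 1⊕1⊕0⊕1 = 1
s4 (pos 4,5,6,7): 0⊕1⊕0⊕1 = 0
Syndrome s4…s1 = 010 → error at position 2.
Flip position 2: 1110101 → 1010101
Read data bits from positions 3,5,6,7: 1101

1101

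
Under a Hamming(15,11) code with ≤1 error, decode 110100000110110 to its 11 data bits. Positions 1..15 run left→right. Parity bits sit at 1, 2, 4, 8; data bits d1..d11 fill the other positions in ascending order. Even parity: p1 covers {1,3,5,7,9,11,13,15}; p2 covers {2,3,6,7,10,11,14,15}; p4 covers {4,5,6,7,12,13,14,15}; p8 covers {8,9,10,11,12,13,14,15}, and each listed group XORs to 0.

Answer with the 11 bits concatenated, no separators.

01000110110

s1 (pos 1,3,5,7,9,11,13,15): 1⊕0⊕0⊕0⊕0⊕1⊕1⊕0 = 1
s2 (pos 2,3,6,7,10,11,14,15): 1⊕0⊕0⊕0⊕1⊕1⊕1⊕0 = 0
s4 (pos 4,5,6,7,12,13,14,15): 1⊕0⊕0⊕0⊕0⊕1⊕1⊕0 = 1
s8 (pos 8,9,10,11,12,13,14,15): 0⊕0⊕1⊕1⊕0⊕1⊕1⊕0 = 0
Syndrome s8…s1 = 0101 → error at position 5.
Flip position 5: 110100000110110 → 110110000110110
Read data bits from positions 3,5,6,7,9,10,11,12,13,14,15: 01000110110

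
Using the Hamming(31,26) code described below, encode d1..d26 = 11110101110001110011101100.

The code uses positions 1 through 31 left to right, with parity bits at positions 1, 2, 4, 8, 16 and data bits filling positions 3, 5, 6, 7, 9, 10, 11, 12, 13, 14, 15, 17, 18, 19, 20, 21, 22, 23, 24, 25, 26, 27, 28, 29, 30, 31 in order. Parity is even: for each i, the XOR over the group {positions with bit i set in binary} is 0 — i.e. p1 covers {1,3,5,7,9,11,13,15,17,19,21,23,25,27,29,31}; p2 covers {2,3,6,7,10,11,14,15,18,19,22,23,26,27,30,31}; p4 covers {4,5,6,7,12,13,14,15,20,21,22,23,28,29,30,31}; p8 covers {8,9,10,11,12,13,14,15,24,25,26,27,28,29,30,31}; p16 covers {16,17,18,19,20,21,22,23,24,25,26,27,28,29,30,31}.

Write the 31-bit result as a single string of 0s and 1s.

0110111101011100001110011101100

Place data at non-parity positions: p1 p2 1 p4 1 1 1 p8 0 1 0 1 1 1 0 p16 0 0 1 1 1 0 0 1 1 1 0 1 1 0 0
p1 (pos 1,3,5,7,9,11,13,15,17,19,21,23,25,27,29,31): XOR of data positions = 1⊕1⊕1⊕0⊕0⊕1⊕0⊕0⊕1⊕1⊕0⊕1⊕0⊕1⊕0 = 0
p2 (pos 2,3,6,7,10,11,14,15,18,19,22,23,26,27,30,31): XOR of data positions = 1⊕1⊕1⊕1⊕0⊕1⊕0⊕0⊕1⊕0⊕0⊕1⊕0⊕0⊕0 = 1
p4 (pos 4,5,6,7,12,13,14,15,20,21,22,23,28,29,30,31): XOR of data positions = 1⊕1⊕1⊕1⊕1⊕1⊕0⊕1⊕1⊕0⊕0⊕1⊕1⊕0⊕0 = 0
p8 (pos 8,9,10,11,12,13,14,15,24,25,26,27,28,29,30,31): XOR of data positions = 0⊕1⊕0⊕1⊕1⊕1⊕0⊕1⊕1⊕1⊕0⊕1⊕1⊕0⊕0 = 1
p16 (pos 16,17,18,19,20,21,22,23,24,25,26,27,28,29,30,31): XOR of data positions = 0⊕0⊕1⊕1⊕1⊕0⊕0⊕1⊕1⊕1⊕0⊕1⊕1⊕0⊕0 = 0
Codeword: 0110111101011100001110011101100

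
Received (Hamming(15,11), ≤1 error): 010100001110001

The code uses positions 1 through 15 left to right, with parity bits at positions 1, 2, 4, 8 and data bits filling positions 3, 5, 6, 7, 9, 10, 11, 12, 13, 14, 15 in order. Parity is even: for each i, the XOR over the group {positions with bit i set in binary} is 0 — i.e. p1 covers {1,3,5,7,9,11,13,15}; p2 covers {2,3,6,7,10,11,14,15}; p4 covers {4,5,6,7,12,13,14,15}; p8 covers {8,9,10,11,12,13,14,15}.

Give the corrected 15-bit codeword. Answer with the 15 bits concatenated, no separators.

s1 (pos 1,3,5,7,9,11,13,15): 0⊕0⊕0⊕0⊕1⊕1⊕0⊕1 = 1
s2 (pos 2,3,6,7,10,11,14,15): 1⊕0⊕0⊕0⊕1⊕1⊕0⊕1 = 0
s4 (pos 4,5,6,7,12,13,14,15): 1⊕0⊕0⊕0⊕0⊕0⊕0⊕1 = 0
s8 (pos 8,9,10,11,12,13,14,15): 0⊕1⊕1⊕1⊕0⊕0⊕0⊕1 = 0
Syndrome s8…s1 = 0001 → error at position 1.
Flip position 1: 010100001110001 → 110100001110001

110100001110001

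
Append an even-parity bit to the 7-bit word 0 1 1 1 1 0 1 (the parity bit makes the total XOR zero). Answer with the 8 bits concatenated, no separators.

01111011

XOR of the 7 data bits: 0⊕1⊕1⊕1⊕1⊕0⊕1 = 1
Parity bit = 1 (so all 8 bits XOR to 0).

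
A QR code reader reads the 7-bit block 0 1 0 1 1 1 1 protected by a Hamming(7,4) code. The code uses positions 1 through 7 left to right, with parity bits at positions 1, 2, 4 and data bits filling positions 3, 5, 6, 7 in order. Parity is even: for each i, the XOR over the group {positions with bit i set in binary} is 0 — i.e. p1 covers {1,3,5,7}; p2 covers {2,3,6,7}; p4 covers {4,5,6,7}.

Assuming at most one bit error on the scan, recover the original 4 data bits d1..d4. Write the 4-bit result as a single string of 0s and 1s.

0111

s1 (pos 1,3,5,7): 0⊕0⊕1⊕1 = 0
s2 (pos 2,3,6,7): 1⊕0⊕1⊕1 = 1
s4 (pos 4,5,6,7): 1⊕1⊕1⊕1 = 0
Syndrome s4…s1 = 010 → error at position 2.
Flip position 2: 0101111 → 0001111
Read data bits from positions 3,5,6,7: 0111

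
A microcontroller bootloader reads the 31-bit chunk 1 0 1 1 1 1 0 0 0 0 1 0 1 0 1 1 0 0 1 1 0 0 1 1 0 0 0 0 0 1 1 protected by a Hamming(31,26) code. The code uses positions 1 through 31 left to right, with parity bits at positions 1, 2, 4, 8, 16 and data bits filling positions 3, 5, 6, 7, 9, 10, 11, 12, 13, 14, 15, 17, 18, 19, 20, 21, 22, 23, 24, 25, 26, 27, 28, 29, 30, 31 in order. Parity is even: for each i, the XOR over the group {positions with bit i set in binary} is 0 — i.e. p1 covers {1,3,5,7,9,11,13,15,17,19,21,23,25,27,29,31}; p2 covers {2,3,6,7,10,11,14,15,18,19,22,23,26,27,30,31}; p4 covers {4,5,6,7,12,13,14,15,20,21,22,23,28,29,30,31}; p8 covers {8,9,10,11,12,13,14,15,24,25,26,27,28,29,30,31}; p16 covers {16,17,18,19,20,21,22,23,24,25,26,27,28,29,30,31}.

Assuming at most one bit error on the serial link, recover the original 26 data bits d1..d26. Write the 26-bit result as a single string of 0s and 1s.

s1 (pos 1,3,5,7,9,11,13,15,17,19,21,23,25,27,29,31): 1⊕1⊕1⊕0⊕0⊕1⊕1⊕1⊕0⊕1⊕0⊕1⊕0⊕0⊕0⊕1 = 1
s2 (pos 2,3,6,7,10,11,14,15,18,19,22,23,26,27,30,31): 0⊕1⊕1⊕0⊕0⊕1⊕0⊕1⊕0⊕1⊕0⊕1⊕0⊕0⊕1⊕1 = 0
s4 (pos 4,5,6,7,12,13,14,15,20,21,22,23,28,29,30,31): 1⊕1⊕1⊕0⊕0⊕1⊕0⊕1⊕1⊕0⊕0⊕1⊕0⊕0⊕1⊕1 = 1
s8 (pos 8,9,10,11,12,13,14,15,24,25,26,27,28,29,30,31): 0⊕0⊕0⊕1⊕0⊕1⊕0⊕1⊕1⊕0⊕0⊕0⊕0⊕0⊕1⊕1 = 0
s16 (pos 16,17,18,19,20,21,22,23,24,25,26,27,28,29,30,31): 1⊕0⊕0⊕1⊕1⊕0⊕0⊕1⊕1⊕0⊕0⊕0⊕0⊕0⊕1⊕1 = 1
Syndrome s16…s1 = 10101 → error at position 21.
Flip position 21: 1011110000101011001100110000011 → 1011110000101011001110110000011
Read data bits from positions 3,5,6,7,9,10,11,12,13,14,15,17,18,19,20,21,22,23,24,25,26,27,28,29,30,31: 11100010101001110110000011

11100010101001110110000011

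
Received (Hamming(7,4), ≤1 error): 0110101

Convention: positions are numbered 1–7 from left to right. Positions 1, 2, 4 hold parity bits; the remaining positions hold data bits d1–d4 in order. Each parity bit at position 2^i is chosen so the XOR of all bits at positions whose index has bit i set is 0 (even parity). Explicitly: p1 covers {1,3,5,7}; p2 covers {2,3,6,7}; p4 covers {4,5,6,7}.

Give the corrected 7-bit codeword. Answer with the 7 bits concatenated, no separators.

0100101

s1 (pos 1,3,5,7): 0⊕1⊕1⊕1 = 1
s2 (pos 2,3,6,7): 1⊕1⊕0⊕1 = 1
s4 (pos 4,5,6,7): 0⊕1⊕0⊕1 = 0
Syndrome s4…s1 = 011 → error at position 3.
Flip position 3: 0110101 → 0100101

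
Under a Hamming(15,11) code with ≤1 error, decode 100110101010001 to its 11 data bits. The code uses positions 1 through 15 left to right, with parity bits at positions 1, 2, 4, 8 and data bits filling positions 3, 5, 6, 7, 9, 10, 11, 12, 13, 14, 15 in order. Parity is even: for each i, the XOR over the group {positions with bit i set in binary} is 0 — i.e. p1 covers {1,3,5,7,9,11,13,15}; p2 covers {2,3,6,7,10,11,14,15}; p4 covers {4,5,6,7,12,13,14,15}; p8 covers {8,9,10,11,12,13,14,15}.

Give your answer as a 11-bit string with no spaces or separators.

01011110001

s1 (pos 1,3,5,7,9,11,13,15): 1⊕0⊕1⊕1⊕1⊕1⊕0⊕1 = 0
s2 (pos 2,3,6,7,10,11,14,15): 0⊕0⊕0⊕1⊕0⊕1⊕0⊕1 = 1
s4 (pos 4,5,6,7,12,13,14,15): 1⊕1⊕0⊕1⊕0⊕0⊕0⊕1 = 0
s8 (pos 8,9,10,11,12,13,14,15): 0⊕1⊕0⊕1⊕0⊕0⊕0⊕1 = 1
Syndrome s8…s1 = 1010 → error at position 10.
Flip position 10: 100110101010001 → 100110101110001
Read data bits from positions 3,5,6,7,9,10,11,12,13,14,15: 01011110001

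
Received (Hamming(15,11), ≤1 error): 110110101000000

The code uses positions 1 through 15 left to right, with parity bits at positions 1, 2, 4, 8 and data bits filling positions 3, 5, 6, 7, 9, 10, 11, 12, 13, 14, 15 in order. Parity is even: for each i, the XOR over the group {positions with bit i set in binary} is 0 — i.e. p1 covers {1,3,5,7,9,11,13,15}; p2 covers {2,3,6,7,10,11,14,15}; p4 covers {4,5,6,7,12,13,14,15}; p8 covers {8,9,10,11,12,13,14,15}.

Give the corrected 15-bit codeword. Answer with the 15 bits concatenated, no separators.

110110101001000

s1 (pos 1,3,5,7,9,11,13,15): 1⊕0⊕1⊕1⊕1⊕0⊕0⊕0 = 0
s2 (pos 2,3,6,7,10,11,14,15): 1⊕0⊕0⊕1⊕0⊕0⊕0⊕0 = 0
s4 (pos 4,5,6,7,12,13,14,15): 1⊕1⊕0⊕1⊕0⊕0⊕0⊕0 = 1
s8 (pos 8,9,10,11,12,13,14,15): 0⊕1⊕0⊕0⊕0⊕0⊕0⊕0 = 1
Syndrome s8…s1 = 1100 → error at position 12.
Flip position 12: 110110101000000 → 110110101001000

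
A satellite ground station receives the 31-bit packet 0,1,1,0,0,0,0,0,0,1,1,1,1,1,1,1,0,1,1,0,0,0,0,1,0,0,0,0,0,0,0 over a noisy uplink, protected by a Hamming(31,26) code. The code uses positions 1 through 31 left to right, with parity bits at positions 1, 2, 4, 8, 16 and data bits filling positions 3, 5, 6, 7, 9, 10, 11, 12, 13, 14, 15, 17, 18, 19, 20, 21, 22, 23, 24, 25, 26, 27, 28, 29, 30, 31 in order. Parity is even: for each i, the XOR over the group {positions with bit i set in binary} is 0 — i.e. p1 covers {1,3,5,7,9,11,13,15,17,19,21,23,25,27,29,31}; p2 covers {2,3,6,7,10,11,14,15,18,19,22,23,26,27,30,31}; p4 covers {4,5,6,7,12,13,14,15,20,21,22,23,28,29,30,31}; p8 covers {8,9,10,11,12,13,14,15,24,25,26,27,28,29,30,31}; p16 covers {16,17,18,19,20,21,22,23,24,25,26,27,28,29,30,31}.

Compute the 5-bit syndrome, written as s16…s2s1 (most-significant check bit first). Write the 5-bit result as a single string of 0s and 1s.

01001

s1 (pos 1,3,5,7,9,11,13,15,17,19,21,23,25,27,29,31): 0⊕1⊕0⊕0⊕0⊕1⊕1⊕1⊕0⊕1⊕0⊕0⊕0⊕0⊕0⊕0 = 1
s2 (pos 2,3,6,7,10,11,14,15,18,19,22,23,26,27,30,31): 1⊕1⊕0⊕0⊕1⊕1⊕1⊕1⊕1⊕1⊕0⊕0⊕0⊕0⊕0⊕0 = 0
s4 (pos 4,5,6,7,12,13,14,15,20,21,22,23,28,29,30,31): 0⊕0⊕0⊕0⊕1⊕1⊕1⊕1⊕0⊕0⊕0⊕0⊕0⊕0⊕0⊕0 = 0
s8 (pos 8,9,10,11,12,13,14,15,24,25,26,27,28,29,30,31): 0⊕0⊕1⊕1⊕1⊕1⊕1⊕1⊕1⊕0⊕0⊕0⊕0⊕0⊕0⊕0 = 1
s16 (pos 16,17,18,19,20,21,22,23,24,25,26,27,28,29,30,31): 1⊕0⊕1⊕1⊕0⊕0⊕0⊕0⊕1⊕0⊕0⊕0⊕0⊕0⊕0⊕0 = 0
Syndrome s16…s1 = 01001 → error at position 9.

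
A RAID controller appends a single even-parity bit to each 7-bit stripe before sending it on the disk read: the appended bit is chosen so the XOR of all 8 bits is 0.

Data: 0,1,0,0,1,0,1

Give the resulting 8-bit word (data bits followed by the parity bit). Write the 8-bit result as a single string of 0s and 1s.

XOR of the 7 data bits: 0⊕1⊕0⊕0⊕1⊕0⊕1 = 1
Parity bit = 1 (so all 8 bits XOR to 0).

01001011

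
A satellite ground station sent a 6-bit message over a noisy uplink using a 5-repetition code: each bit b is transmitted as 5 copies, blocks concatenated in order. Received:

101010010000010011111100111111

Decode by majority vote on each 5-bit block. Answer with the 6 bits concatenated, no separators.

Block 1 (10101): 3 ones → 1
Block 2 (00100): 1 one → 0
Block 3 (00010): 1 one → 0
Block 4 (01111): 4 ones → 1
Block 5 (11001): 3 ones → 1
Block 6 (11111): 5 ones → 1

100111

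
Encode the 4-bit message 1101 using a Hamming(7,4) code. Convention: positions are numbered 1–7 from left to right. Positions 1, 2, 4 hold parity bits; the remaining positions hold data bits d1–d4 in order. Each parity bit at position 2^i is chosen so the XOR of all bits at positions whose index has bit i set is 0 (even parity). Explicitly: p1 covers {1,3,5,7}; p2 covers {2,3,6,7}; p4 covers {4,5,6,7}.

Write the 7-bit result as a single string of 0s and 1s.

Place data at non-parity positions: p1 p2 1 p4 1 0 1
p1 (pos 1,3,5,7): XOR of data positions = 1⊕1⊕1 = 1
p2 (pos 2,3,6,7): XOR of data positions = 1⊕0⊕1 = 0
p4 (pos 4,5,6,7): XOR of data positions = 1⊕0⊕1 = 0
Codeword: 1010101

1010101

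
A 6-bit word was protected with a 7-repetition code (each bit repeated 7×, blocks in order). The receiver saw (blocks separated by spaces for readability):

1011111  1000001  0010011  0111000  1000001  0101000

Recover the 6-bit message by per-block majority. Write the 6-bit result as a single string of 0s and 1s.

Block 1 (1011111): 6 ones → 1
Block 2 (1000001): 2 ones → 0
Block 3 (0010011): 3 ones → 0
Block 4 (0111000): 3 ones → 0
Block 5 (1000001): 2 ones → 0
Block 6 (0101000): 2 ones → 0

100000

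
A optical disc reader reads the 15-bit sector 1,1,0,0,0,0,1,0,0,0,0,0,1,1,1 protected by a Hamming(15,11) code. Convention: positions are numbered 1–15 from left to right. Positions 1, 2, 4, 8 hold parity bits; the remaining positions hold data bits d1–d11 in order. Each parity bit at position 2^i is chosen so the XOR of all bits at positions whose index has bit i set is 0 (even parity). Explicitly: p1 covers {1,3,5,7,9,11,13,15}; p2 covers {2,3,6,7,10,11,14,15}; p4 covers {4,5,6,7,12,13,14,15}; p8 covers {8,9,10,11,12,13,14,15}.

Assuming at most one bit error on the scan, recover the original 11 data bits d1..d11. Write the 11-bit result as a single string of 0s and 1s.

00010000111

s1 (pos 1,3,5,7,9,11,13,15): 1⊕0⊕0⊕1⊕0⊕0⊕1⊕1 = 0
s2 (pos 2,3,6,7,10,11,14,15): 1⊕0⊕0⊕1⊕0⊕0⊕1⊕1 = 0
s4 (pos 4,5,6,7,12,13,14,15): 0⊕0⊕0⊕1⊕0⊕1⊕1⊕1 = 0
s8 (pos 8,9,10,11,12,13,14,15): 0⊕0⊕0⊕0⊕0⊕1⊕1⊕1 = 1
Syndrome s8…s1 = 1000 → error at position 8.
Flip position 8: 110000100000111 → 110000110000111
Read data bits from positions 3,5,6,7,9,10,11,12,13,14,15: 00010000111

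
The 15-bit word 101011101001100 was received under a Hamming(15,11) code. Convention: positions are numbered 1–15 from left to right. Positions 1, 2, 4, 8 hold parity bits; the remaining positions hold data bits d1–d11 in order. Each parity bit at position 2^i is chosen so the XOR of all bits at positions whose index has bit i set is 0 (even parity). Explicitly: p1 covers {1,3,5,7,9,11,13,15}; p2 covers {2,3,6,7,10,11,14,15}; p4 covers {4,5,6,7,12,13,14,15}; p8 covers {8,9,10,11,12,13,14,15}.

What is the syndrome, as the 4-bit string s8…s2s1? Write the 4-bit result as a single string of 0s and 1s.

1110

s1 (pos 1,3,5,7,9,11,13,15): 1⊕1⊕1⊕1⊕1⊕0⊕1⊕0 = 0
s2 (pos 2,3,6,7,10,11,14,15): 0⊕1⊕1⊕1⊕0⊕0⊕0⊕0 = 1
s4 (pos 4,5,6,7,12,13,14,15): 0⊕1⊕1⊕1⊕1⊕1⊕0⊕0 = 1
s8 (pos 8,9,10,11,12,13,14,15): 0⊕1⊕0⊕0⊕1⊕1⊕0⊕0 = 1
Syndrome s8…s1 = 1110 → error at position 14.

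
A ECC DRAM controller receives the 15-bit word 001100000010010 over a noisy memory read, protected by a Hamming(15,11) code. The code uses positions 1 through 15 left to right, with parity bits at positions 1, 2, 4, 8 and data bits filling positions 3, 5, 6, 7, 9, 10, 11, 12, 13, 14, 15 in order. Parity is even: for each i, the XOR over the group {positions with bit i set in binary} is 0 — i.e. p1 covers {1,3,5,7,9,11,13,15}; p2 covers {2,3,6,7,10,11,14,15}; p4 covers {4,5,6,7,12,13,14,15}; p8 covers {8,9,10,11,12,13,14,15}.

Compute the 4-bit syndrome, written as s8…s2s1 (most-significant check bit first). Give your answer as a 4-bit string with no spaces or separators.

0010

s1 (pos 1,3,5,7,9,11,13,15): 0⊕1⊕0⊕0⊕0⊕1⊕0⊕0 = 0
s2 (pos 2,3,6,7,10,11,14,15): 0⊕1⊕0⊕0⊕0⊕1⊕1⊕0 = 1
s4 (pos 4,5,6,7,12,13,14,15): 1⊕0⊕0⊕0⊕0⊕0⊕1⊕0 = 0
s8 (pos 8,9,10,11,12,13,14,15): 0⊕0⊕0⊕1⊕0⊕0⊕1⊕0 = 0
Syndrome s8…s1 = 0010 → error at position 2.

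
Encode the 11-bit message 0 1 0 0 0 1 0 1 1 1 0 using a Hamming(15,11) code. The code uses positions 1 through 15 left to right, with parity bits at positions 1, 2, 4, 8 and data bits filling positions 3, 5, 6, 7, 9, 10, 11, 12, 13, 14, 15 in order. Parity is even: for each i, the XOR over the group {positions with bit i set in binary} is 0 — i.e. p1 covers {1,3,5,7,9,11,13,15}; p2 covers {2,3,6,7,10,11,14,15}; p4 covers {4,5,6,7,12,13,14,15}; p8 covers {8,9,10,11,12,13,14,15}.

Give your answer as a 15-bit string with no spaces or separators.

Place data at non-parity positions: p1 p2 0 p4 1 0 0 p8 0 1 0 1 1 1 0
p1 (pos 1,3,5,7,9,11,13,15): XOR of data positions = 0⊕1⊕0⊕0⊕0⊕1⊕0 = 0
p2 (pos 2,3,6,7,10,11,14,15): XOR of data positions = 0⊕0⊕0⊕1⊕0⊕1⊕0 = 0
p4 (pos 4,5,6,7,12,13,14,15): XOR of data positions = 1⊕0⊕0⊕1⊕1⊕1⊕0 = 0
p8 (pos 8,9,10,11,12,13,14,15): XOR of data positions = 0⊕1⊕0⊕1⊕1⊕1⊕0 = 0
Codeword: 000010000101110

000010000101110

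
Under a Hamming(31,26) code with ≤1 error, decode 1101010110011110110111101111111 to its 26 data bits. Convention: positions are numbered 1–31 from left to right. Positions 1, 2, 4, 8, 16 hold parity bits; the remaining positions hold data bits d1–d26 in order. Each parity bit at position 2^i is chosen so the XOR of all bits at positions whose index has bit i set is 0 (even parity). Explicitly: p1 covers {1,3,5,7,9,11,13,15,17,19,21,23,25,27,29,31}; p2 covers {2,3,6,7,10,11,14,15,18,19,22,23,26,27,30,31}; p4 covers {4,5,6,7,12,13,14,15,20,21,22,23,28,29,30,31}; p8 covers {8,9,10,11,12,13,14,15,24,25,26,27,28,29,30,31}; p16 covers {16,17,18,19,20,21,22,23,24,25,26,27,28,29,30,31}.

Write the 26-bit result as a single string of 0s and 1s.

00101001111110111101101111

s1 (pos 1,3,5,7,9,11,13,15,17,19,21,23,25,27,29,31): 1⊕0⊕0⊕0⊕1⊕0⊕1⊕1⊕1⊕0⊕1⊕1⊕1⊕1⊕1⊕1 = 1
s2 (pos 2,3,6,7,10,11,14,15,18,19,22,23,26,27,30,31): 1⊕0⊕1⊕0⊕0⊕0⊕1⊕1⊕1⊕0⊕1⊕1⊕1⊕1⊕1⊕1 = 1
s4 (pos 4,5,6,7,12,13,14,15,20,21,22,23,28,29,30,31): 1⊕0⊕1⊕0⊕1⊕1⊕1⊕1⊕1⊕1⊕1⊕1⊕1⊕1⊕1⊕1 = 0
s8 (pos 8,9,10,11,12,13,14,15,24,25,26,27,28,29,30,31): 1⊕1⊕0⊕0⊕1⊕1⊕1⊕1⊕0⊕1⊕1⊕1⊕1⊕1⊕1⊕1 = 1
s16 (pos 16,17,18,19,20,21,22,23,24,25,26,27,28,29,30,31): 0⊕1⊕1⊕0⊕1⊕1⊕1⊕1⊕0⊕1⊕1⊕1⊕1⊕1⊕1⊕1 = 1
Syndrome s16…s1 = 11011 → error at position 27.
Flip position 27: 1101010110011110110111101111111 → 1101010110011110110111101101111
Read data bits from positions 3,5,6,7,9,10,11,12,13,14,15,17,18,19,20,21,22,23,24,25,26,27,28,29,30,31: 00101001111110111101101111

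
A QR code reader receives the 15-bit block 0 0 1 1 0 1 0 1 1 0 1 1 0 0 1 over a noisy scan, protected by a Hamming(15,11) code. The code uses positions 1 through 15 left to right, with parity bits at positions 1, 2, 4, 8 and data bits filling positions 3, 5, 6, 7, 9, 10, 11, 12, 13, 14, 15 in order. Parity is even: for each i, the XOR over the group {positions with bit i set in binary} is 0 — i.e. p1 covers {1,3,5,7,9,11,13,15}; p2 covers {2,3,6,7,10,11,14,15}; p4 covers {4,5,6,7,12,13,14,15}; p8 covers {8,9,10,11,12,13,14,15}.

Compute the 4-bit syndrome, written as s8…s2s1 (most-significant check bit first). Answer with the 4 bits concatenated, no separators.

1000

s1 (pos 1,3,5,7,9,11,13,15): 0⊕1⊕0⊕0⊕1⊕1⊕0⊕1 = 0
s2 (pos 2,3,6,7,10,11,14,15): 0⊕1⊕1⊕0⊕0⊕1⊕0⊕1 = 0
s4 (pos 4,5,6,7,12,13,14,15): 1⊕0⊕1⊕0⊕1⊕0⊕0⊕1 = 0
s8 (pos 8,9,10,11,12,13,14,15): 1⊕1⊕0⊕1⊕1⊕0⊕0⊕1 = 1
Syndrome s8…s1 = 1000 → error at position 8.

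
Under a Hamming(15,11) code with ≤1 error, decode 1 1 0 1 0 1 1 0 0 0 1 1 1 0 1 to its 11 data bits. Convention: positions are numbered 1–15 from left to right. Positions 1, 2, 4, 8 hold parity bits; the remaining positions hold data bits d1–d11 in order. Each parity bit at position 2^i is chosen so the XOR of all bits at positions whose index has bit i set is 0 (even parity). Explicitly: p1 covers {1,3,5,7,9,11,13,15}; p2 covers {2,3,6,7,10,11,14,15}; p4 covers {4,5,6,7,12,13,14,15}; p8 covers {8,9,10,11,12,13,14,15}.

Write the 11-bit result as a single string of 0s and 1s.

s1 (pos 1,3,5,7,9,11,13,15): 1⊕0⊕0⊕1⊕0⊕1⊕1⊕1 = 1
s2 (pos 2,3,6,7,10,11,14,15): 1⊕0⊕1⊕1⊕0⊕1⊕0⊕1 = 1
s4 (pos 4,5,6,7,12,13,14,15): 1⊕0⊕1⊕1⊕1⊕1⊕0⊕1 = 0
s8 (pos 8,9,10,11,12,13,14,15): 0⊕0⊕0⊕1⊕1⊕1⊕0⊕1 = 0
Syndrome s8…s1 = 0011 → error at position 3.
Flip position 3: 110101100011101 → 111101100011101
Read data bits from positions 3,5,6,7,9,10,11,12,13,14,15: 10110011101

10110011101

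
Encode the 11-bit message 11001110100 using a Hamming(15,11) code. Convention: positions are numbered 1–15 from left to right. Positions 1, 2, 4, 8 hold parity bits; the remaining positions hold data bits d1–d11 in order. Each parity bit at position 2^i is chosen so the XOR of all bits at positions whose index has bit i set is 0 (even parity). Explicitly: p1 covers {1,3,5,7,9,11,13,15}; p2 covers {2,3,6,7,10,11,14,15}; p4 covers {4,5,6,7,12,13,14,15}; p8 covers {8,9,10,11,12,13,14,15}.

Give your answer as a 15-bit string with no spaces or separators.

Place data at non-parity positions: p1 p2 1 p4 1 0 0 p8 1 1 1 0 1 0 0
p1 (pos 1,3,5,7,9,11,13,15): XOR of data positions = 1⊕1⊕0⊕1⊕1⊕1⊕0 = 1
p2 (pos 2,3,6,7,10,11,14,15): XOR of data positions = 1⊕0⊕0⊕1⊕1⊕0⊕0 = 1
p4 (pos 4,5,6,7,12,13,14,15): XOR of data positions = 1⊕0⊕0⊕0⊕1⊕0⊕0 = 0
p8 (pos 8,9,10,11,12,13,14,15): XOR of data positions = 1⊕1⊕1⊕0⊕1⊕0⊕0 = 0
Codeword: 111010001110100

111010001110100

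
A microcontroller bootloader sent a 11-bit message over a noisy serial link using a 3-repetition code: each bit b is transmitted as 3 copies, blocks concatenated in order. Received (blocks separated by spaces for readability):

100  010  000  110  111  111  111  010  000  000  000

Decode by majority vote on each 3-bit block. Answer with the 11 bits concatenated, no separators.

00011110000

Block 1 (100): 1 one → 0
Block 2 (010): 1 one → 0
Block 3 (000): 0 ones → 0
Block 4 (110): 2 ones → 1
Block 5 (111): 3 ones → 1
Block 6 (111): 3 ones → 1
Block 7 (111): 3 ones → 1
Block 8 (010): 1 one → 0
Block 9 (000): 0 ones → 0
Block 10 (000): 0 ones → 0
Block 11 (000): 0 ones → 0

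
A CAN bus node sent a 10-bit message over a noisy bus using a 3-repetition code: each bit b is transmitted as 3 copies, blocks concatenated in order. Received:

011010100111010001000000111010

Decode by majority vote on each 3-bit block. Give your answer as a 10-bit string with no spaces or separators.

1001000010

Block 1 (011): 2 ones → 1
Block 2 (010): 1 one → 0
Block 3 (100): 1 one → 0
Block 4 (111): 3 ones → 1
Block 5 (010): 1 one → 0
Block 6 (001): 1 one → 0
Block 7 (000): 0 ones → 0
Block 8 (000): 0 ones → 0
Block 9 (111): 3 ones → 1
Block 10 (010): 1 one → 0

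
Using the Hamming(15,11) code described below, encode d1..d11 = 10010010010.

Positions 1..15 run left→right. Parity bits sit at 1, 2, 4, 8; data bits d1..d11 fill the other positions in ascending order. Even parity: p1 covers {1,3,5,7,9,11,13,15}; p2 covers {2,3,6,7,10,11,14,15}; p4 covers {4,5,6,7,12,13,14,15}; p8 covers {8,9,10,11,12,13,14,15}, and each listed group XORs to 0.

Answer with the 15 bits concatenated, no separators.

101000100010010

Place data at non-parity positions: p1 p2 1 p4 0 0 1 p8 0 0 1 0 0 1 0
p1 (pos 1,3,5,7,9,11,13,15): XOR of data positions = 1⊕0⊕1⊕0⊕1⊕0⊕0 = 1
p2 (pos 2,3,6,7,10,11,14,15): XOR of data positions = 1⊕0⊕1⊕0⊕1⊕1⊕0 = 0
p4 (pos 4,5,6,7,12,13,14,15): XOR of data positions = 0⊕0⊕1⊕0⊕0⊕1⊕0 = 0
p8 (pos 8,9,10,11,12,13,14,15): XOR of data positions = 0⊕0⊕1⊕0⊕0⊕1⊕0 = 0
Codeword: 101000100010010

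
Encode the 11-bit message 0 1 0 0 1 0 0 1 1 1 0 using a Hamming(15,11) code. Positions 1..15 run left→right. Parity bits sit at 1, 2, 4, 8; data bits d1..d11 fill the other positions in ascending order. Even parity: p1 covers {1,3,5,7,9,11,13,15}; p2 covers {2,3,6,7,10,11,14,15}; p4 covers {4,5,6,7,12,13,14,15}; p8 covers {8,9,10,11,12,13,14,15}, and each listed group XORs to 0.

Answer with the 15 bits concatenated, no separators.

Place data at non-parity positions: p1 p2 0 p4 1 0 0 p8 1 0 0 1 1 1 0
p1 (pos 1,3,5,7,9,11,13,15): XOR of data positions = 0⊕1⊕0⊕1⊕0⊕1⊕0 = 1
p2 (pos 2,3,6,7,10,11,14,15): XOR of data positions = 0⊕0⊕0⊕0⊕0⊕1⊕0 = 1
p4 (pos 4,5,6,7,12,13,14,15): XOR of data positions = 1⊕0⊕0⊕1⊕1⊕1⊕0 = 0
p8 (pos 8,9,10,11,12,13,14,15): XOR of data positions = 1⊕0⊕0⊕1⊕1⊕1⊕0 = 0
Codeword: 110010001001110

110010001001110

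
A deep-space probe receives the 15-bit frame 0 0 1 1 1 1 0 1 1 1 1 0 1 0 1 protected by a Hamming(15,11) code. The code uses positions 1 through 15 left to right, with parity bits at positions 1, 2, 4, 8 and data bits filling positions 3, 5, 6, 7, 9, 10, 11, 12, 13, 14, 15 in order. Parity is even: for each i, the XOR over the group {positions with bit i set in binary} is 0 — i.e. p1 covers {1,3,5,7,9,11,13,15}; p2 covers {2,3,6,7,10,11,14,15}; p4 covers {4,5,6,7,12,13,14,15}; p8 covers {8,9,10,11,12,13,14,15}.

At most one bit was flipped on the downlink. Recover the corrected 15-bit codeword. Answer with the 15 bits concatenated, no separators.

001110011110101

s1 (pos 1,3,5,7,9,11,13,15): 0⊕1⊕1⊕0⊕1⊕1⊕1⊕1 = 0
s2 (pos 2,3,6,7,10,11,14,15): 0⊕1⊕1⊕0⊕1⊕1⊕0⊕1 = 1
s4 (pos 4,5,6,7,12,13,14,15): 1⊕1⊕1⊕0⊕0⊕1⊕0⊕1 = 1
s8 (pos 8,9,10,11,12,13,14,15): 1⊕1⊕1⊕1⊕0⊕1⊕0⊕1 = 0
Syndrome s8…s1 = 0110 → error at position 6.
Flip position 6: 001111011110101 → 001110011110101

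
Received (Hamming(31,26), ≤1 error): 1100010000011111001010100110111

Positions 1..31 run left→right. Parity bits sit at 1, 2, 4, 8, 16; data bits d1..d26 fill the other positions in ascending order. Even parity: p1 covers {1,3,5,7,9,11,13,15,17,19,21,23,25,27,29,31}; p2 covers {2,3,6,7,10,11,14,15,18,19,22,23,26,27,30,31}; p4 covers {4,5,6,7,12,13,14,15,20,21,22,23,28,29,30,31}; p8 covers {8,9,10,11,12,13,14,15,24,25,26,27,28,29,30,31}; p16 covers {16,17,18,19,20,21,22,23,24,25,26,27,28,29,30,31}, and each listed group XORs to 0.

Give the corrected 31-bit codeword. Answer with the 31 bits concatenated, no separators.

1100010000011111001010101110111

s1 (pos 1,3,5,7,9,11,13,15,17,19,21,23,25,27,29,31): 1⊕0⊕0⊕0⊕0⊕0⊕1⊕1⊕0⊕1⊕1⊕1⊕0⊕1⊕1⊕1 = 1
s2 (pos 2,3,6,7,10,11,14,15,18,19,22,23,26,27,30,31): 1⊕0⊕1⊕0⊕0⊕0⊕1⊕1⊕0⊕1⊕0⊕1⊕1⊕1⊕1⊕1 = 0
s4 (pos 4,5,6,7,12,13,14,15,20,21,22,23,28,29,30,31): 0⊕0⊕1⊕0⊕1⊕1⊕1⊕1⊕0⊕1⊕0⊕1⊕0⊕1⊕1⊕1 = 0
s8 (pos 8,9,10,11,12,13,14,15,24,25,26,27,28,29,30,31): 0⊕0⊕0⊕0⊕1⊕1⊕1⊕1⊕0⊕0⊕1⊕1⊕0⊕1⊕1⊕1 = 1
s16 (pos 16,17,18,19,20,21,22,23,24,25,26,27,28,29,30,31): 1⊕0⊕0⊕1⊕0⊕1⊕0⊕1⊕0⊕0⊕1⊕1⊕0⊕1⊕1⊕1 = 1
Syndrome s16…s1 = 11001 → error at position 25.
Flip position 25: 1100010000011111001010100110111 → 1100010000011111001010101110111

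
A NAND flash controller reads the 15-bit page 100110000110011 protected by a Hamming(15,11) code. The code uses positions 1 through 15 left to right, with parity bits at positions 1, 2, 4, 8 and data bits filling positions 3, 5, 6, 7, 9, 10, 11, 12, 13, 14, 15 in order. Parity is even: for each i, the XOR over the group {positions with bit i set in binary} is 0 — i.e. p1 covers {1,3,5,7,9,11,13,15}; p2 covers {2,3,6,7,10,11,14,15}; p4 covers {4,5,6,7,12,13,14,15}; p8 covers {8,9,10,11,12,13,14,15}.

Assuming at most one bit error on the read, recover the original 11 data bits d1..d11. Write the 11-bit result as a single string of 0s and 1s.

s1 (pos 1,3,5,7,9,11,13,15): 1⊕0⊕1⊕0⊕0⊕1⊕0⊕1 = 0
s2 (pos 2,3,6,7,10,11,14,15): 0⊕0⊕0⊕0⊕1⊕1⊕1⊕1 = 0
s4 (pos 4,5,6,7,12,13,14,15): 1⊕1⊕0⊕0⊕0⊕0⊕1⊕1 = 0
s8 (pos 8,9,10,11,12,13,14,15): 0⊕0⊕1⊕1⊕0⊕0⊕1⊕1 = 0
Syndrome s8…s1 = 0000 → no error.
Read data bits from positions 3,5,6,7,9,10,11,12,13,14,15: 01000110011

01000110011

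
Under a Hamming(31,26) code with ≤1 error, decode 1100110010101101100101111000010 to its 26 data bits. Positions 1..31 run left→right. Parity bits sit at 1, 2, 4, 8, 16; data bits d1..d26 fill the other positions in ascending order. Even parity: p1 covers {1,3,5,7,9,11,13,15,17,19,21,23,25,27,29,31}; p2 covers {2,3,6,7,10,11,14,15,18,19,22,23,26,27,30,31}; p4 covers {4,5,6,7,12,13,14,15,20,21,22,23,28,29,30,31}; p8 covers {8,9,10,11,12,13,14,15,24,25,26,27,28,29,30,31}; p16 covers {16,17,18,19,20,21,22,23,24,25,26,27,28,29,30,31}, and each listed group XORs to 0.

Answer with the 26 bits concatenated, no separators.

01101110110100101111000010

s1 (pos 1,3,5,7,9,11,13,15,17,19,21,23,25,27,29,31): 1⊕0⊕1⊕0⊕1⊕1⊕1⊕0⊕1⊕0⊕0⊕1⊕1⊕0⊕0⊕0 = 0
s2 (pos 2,3,6,7,10,11,14,15,18,19,22,23,26,27,30,31): 1⊕0⊕1⊕0⊕0⊕1⊕1⊕0⊕0⊕0⊕1⊕1⊕0⊕0⊕1⊕0 = 1
s4 (pos 4,5,6,7,12,13,14,15,20,21,22,23,28,29,30,31): 0⊕1⊕1⊕0⊕0⊕1⊕1⊕0⊕1⊕0⊕1⊕1⊕0⊕0⊕1⊕0 = 0
s8 (pos 8,9,10,11,12,13,14,15,24,25,26,27,28,29,30,31): 0⊕1⊕0⊕1⊕0⊕1⊕1⊕0⊕1⊕1⊕0⊕0⊕0⊕0⊕1⊕0 = 1
s16 (pos 16,17,18,19,20,21,22,23,24,25,26,27,28,29,30,31): 1⊕1⊕0⊕0⊕1⊕0⊕1⊕1⊕1⊕1⊕0⊕0⊕0⊕0⊕1⊕0 = 0
Syndrome s16…s1 = 01010 → error at position 10.
Flip position 10: 1100110010101101100101111000010 → 1100110011101101100101111000010
Read data bits from positions 3,5,6,7,9,10,11,12,13,14,15,17,18,19,20,21,22,23,24,25,26,27,28,29,30,31: 01101110110100101111000010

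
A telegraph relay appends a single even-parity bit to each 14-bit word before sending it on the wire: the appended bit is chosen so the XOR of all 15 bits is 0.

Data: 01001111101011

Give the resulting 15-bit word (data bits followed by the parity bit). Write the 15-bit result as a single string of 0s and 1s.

010011111010111

XOR of the 14 data bits: 0⊕1⊕0⊕0⊕1⊕1⊕1⊕1⊕1⊕0⊕1⊕0⊕1⊕1 = 1
Parity bit = 1 (so all 15 bits XOR to 0).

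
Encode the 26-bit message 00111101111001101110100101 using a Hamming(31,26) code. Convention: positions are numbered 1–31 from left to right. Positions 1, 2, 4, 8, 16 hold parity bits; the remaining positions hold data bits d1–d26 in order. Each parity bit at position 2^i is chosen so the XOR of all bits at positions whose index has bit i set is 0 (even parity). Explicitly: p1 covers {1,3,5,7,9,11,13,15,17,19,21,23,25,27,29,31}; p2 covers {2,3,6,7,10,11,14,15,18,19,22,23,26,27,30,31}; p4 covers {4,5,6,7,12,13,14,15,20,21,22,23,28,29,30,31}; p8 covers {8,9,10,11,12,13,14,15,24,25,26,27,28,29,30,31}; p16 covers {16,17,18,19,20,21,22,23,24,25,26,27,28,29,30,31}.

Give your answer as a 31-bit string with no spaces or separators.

0001011011011110001101110100101

Place data at non-parity positions: p1 p2 0 p4 0 1 1 p8 1 1 0 1 1 1 1 p16 0 0 1 1 0 1 1 1 0 1 0 0 1 0 1
p1 (pos 1,3,5,7,9,11,13,15,17,19,21,23,25,27,29,31): XOR of data positions = 0⊕0⊕1⊕1⊕0⊕1⊕1⊕0⊕1⊕0⊕1⊕0⊕0⊕1⊕1 = 0
p2 (pos 2,3,6,7,10,11,14,15,18,19,22,23,26,27,30,31): XOR of data positions = 0⊕1⊕1⊕1⊕0⊕1⊕1⊕0⊕1⊕1⊕1⊕1⊕0⊕0⊕1 = 0
p4 (pos 4,5,6,7,12,13,14,15,20,21,22,23,28,29,30,31): XOR of data positions = 0⊕1⊕1⊕1⊕1⊕1⊕1⊕1⊕0⊕1⊕1⊕0⊕1⊕0⊕1 = 1
p8 (pos 8,9,10,11,12,13,14,15,24,25,26,27,28,29,30,31): XOR of data positions = 1⊕1⊕0⊕1⊕1⊕1⊕1⊕1⊕0⊕1⊕0⊕0⊕1⊕0⊕1 = 0
p16 (pos 16,17,18,19,20,21,22,23,24,25,26,27,28,29,30,31): XOR of data positions = 0⊕0⊕1⊕1⊕0⊕1⊕1⊕1⊕0⊕1⊕0⊕0⊕1⊕0⊕1 = 0
Codeword: 0001011011011110001101110100101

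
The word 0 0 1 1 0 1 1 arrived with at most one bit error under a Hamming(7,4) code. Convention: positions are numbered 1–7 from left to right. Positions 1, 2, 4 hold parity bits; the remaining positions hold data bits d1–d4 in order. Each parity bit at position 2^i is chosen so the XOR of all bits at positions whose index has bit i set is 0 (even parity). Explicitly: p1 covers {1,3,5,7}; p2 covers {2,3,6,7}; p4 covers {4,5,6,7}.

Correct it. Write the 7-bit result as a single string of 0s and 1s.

s1 (pos 1,3,5,7): 0⊕1⊕0⊕1 = 0
s2 (pos 2,3,6,7): 0⊕1⊕1⊕1 = 1
s4 (pos 4,5,6,7): 1⊕0⊕1⊕1 = 1
Syndrome s4…s1 = 110 → error at position 6.
Flip position 6: 0011011 → 0011001

0011001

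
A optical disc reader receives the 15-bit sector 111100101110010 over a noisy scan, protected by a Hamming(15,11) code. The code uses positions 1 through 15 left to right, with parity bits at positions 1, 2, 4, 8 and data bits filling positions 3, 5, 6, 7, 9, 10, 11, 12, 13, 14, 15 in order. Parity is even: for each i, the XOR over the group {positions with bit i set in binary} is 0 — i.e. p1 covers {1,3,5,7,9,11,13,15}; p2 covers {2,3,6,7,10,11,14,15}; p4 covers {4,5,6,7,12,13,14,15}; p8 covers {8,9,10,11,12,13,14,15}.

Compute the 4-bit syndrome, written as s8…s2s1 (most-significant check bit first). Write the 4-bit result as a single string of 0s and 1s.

s1 (pos 1,3,5,7,9,11,13,15): 1⊕1⊕0⊕1⊕1⊕1⊕0⊕0 = 1
s2 (pos 2,3,6,7,10,11,14,15): 1⊕1⊕0⊕1⊕1⊕1⊕1⊕0 = 0
s4 (pos 4,5,6,7,12,13,14,15): 1⊕0⊕0⊕1⊕0⊕0⊕1⊕0 = 1
s8 (pos 8,9,10,11,12,13,14,15): 0⊕1⊕1⊕1⊕0⊕0⊕1⊕0 = 0
Syndrome s8…s1 = 0101 → error at position 5.

0101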